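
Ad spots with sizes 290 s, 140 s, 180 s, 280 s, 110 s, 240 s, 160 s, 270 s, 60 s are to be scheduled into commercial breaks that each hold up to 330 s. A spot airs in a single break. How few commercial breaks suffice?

6

Total = 290 + 280 + 270 + 240 + 180 + 160 + 140 + 110 + 60 = 1730 s.
Lower bound: ⌈1730/330⌉ = 6 commercial breaks.
A packing using 6 commercial breaks:
  break 1: 290 = 290
  break 2: 280 = 280
  break 3: 270 + 60 = 330
  break 4: 240 = 240
  break 5: 180 + 140 = 320
  break 6: 160 + 110 = 270
This matches the lower bound, so 6 is optimal.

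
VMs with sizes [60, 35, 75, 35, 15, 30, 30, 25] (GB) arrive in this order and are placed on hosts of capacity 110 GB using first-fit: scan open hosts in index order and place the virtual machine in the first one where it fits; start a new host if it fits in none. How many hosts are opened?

  60 → host 1 (new)  [load 60/110]
  35 → host 1  [load 95/110]
  75 → host 2 (new)  [load 75/110]
  35 → host 2  [load 110/110]
  15 → host 1  [load 110/110]
  30 → host 3 (new)  [load 30/110]
  30 → host 3  [load 60/110]
  25 → host 3  [load 85/110]
3 hosts opened.

3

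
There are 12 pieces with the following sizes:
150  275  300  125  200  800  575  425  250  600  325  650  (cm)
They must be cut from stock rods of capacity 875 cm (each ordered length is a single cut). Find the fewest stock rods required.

6

Total = 800 + 650 + 600 + 575 + 425 + 325 + 300 + 275 + 250 + 200 + 150 + 125 = 4675 cm.
Lower bound: ⌈4675/875⌉ = 6 stock rods.
A packing using 6 stock rods:
  stock rod 1: 800 = 800
  stock rod 2: 650 + 200 = 850
  stock rod 3: 600 + 275 = 875
  stock rod 4: 575 + 300 = 875
  stock rod 5: 425 + 325 + 125 = 875
  stock rod 6: 250 + 150 = 400
This matches the lower bound, so 6 is optimal.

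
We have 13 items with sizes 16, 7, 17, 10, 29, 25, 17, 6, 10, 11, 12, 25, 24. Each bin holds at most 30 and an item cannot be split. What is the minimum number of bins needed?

Total = 29 + 25 + 25 + 24 + 17 + 17 + 16 + 12 + 11 + 10 + 10 + 7 + 6 = 209.
Lower bound: ⌈209/30⌉ = 7 bins.
A packing using 8 bins:
  bin 1: 29 = 29
  bin 2: 25 = 25
  bin 3: 25 = 25
  bin 4: 24 + 6 = 30
  bin 5: 17 + 12 = 29
  bin 6: 17 + 11 = 28
  bin 7: 16 + 10 = 26
  bin 8: 10 + 7 = 17
No arrangement into 7 bins stays within capacity, so 8 is optimal.

8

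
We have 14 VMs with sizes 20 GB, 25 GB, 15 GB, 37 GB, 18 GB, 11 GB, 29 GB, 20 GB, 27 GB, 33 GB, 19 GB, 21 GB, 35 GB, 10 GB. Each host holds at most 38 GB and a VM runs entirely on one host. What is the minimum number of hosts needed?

10

Total = 37 + 35 + 33 + 29 + 27 + 25 + 21 + 20 + 20 + 19 + 18 + 15 + 11 + 10 = 320 GB.
Lower bound: ⌈320/38⌉ = 9 hosts.
A packing using 10 hosts:
  host 1: 37 = 37
  host 2: 35 = 35
  host 3: 33 = 33
  host 4: 29 = 29
  host 5: 27 + 11 = 38
  host 6: 25 + 10 = 35
  host 7: 21 + 15 = 36
  host 8: 20 + 18 = 38
  host 9: 20 = 20
  host 10: 19 = 19
No arrangement into 9 hosts stays within capacity, so 10 is optimal.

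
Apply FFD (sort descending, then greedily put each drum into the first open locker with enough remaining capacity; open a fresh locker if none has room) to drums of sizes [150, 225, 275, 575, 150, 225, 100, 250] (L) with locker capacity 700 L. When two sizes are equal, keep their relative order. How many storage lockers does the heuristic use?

Sorted descending: 575, 275, 250, 225, 225, 150, 150, 100.
  575 → locker 1 (new)  [load 575/700]
  275 → locker 2 (new)  [load 275/700]
  250 → locker 2  [load 525/700]
  225 → locker 3 (new)  [load 225/700]
  225 → locker 3  [load 450/700]
  150 → locker 2  [load 675/700]
  150 → locker 3  [load 600/700]
  100 → locker 1  [load 675/700]
3 storage lockers opened.

3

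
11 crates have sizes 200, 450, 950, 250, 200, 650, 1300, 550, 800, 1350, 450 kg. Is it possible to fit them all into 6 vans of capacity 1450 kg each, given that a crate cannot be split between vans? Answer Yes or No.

A valid assignment using 6 vans:
  van 1: 1350 = 1350
  van 2: 1300 = 1300
  van 3: 950 + 450 = 1400
  van 4: 800 + 650 = 1450
  van 5: 550 + 450 + 250 + 200 = 1450
  van 6: 200 = 200
Every load is within 1450 kg, so 6 vans suffice.

Yes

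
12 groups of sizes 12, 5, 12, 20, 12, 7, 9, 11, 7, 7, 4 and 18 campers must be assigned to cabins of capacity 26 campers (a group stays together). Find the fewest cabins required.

5

Total = 20 + 18 + 12 + 12 + 12 + 11 + 9 + 7 + 7 + 7 + 5 + 4 = 124 campers.
Lower bound: ⌈124/26⌉ = 5 cabins.
A packing using 5 cabins:
  cabin 1: 20 + 5 = 25
  cabin 2: 18 + 7 = 25
  cabin 3: 12 + 12 = 24
  cabin 4: 12 + 9 + 4 = 25
  cabin 5: 11 + 7 + 7 = 25
This matches the lower bound, so 5 is optimal.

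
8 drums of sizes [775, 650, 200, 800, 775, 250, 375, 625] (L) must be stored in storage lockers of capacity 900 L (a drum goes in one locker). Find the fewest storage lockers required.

Total = 800 + 775 + 775 + 650 + 625 + 375 + 250 + 200 = 4450 L.
Lower bound: ⌈4450/900⌉ = 5 storage lockers.
A packing using 6 storage lockers:
  locker 1: 800 = 800
  locker 2: 775 = 775
  locker 3: 775 = 775
  locker 4: 650 + 250 = 900
  locker 5: 625 + 200 = 825
  locker 6: 375 = 375
No arrangement into 5 storage lockers stays within capacity, so 6 is optimal.

6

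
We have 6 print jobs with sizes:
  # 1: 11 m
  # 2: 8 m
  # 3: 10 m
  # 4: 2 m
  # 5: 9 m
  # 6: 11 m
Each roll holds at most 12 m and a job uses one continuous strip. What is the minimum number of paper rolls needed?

Total = 11 + 11 + 10 + 9 + 8 + 2 = 51 m.
Lower bound: ⌈51/12⌉ = 5 paper rolls.
A packing using 5 paper rolls:
  roll 1: 11 = 11
  roll 2: 11 = 11
  roll 3: 10 + 2 = 12
  roll 4: 9 = 9
  roll 5: 8 = 8
This matches the lower bound, so 5 is optimal.

5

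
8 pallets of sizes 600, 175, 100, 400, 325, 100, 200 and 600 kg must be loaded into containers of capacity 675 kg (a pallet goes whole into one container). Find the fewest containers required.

Total = 600 + 600 + 400 + 325 + 200 + 175 + 100 + 100 = 2500 kg.
Lower bound: ⌈2500/675⌉ = 4 containers.
A packing using 4 containers:
  container 1: 600 = 600
  container 2: 600 = 600
  container 3: 400 + 175 + 100 = 675
  container 4: 325 + 200 + 100 = 625
This matches the lower bound, so 4 is optimal.

4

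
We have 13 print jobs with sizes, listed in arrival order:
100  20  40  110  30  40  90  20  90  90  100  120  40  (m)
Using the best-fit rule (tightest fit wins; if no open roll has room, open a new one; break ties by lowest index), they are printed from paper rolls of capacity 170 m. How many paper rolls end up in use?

7

  100 → roll 1 (new)  [load 100/170]
  20 → roll 1  [load 120/170]
  40 → roll 1  [load 160/170]
  110 → roll 2 (new)  [load 110/170]
  30 → roll 2  [load 140/170]
  40 → roll 3 (new)  [load 40/170]
  90 → roll 3  [load 130/170]
  20 → roll 2  [load 160/170]
  90 → roll 4 (new)  [load 90/170]
  90 → roll 5 (new)  [load 90/170]
  100 → roll 6 (new)  [load 100/170]
  120 → roll 7 (new)  [load 120/170]
  40 → roll 3  [load 170/170]
7 paper rolls opened.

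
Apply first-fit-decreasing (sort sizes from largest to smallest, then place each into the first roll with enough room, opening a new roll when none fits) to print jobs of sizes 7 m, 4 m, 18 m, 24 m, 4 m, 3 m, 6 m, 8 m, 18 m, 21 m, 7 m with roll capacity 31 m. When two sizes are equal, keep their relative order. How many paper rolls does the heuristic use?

Sorted descending: 24, 21, 18, 18, 8, 7, 7, 6, 4, 4, 3.
  24 → roll 1 (new)  [load 24/31]
  21 → roll 2 (new)  [load 21/31]
  18 → roll 3 (new)  [load 18/31]
  18 → roll 4 (new)  [load 18/31]
  8 → roll 2  [load 29/31]
  7 → roll 1  [load 31/31]
  7 → roll 3  [load 25/31]
  6 → roll 3  [load 31/31]
  4 → roll 4  [load 22/31]
  4 → roll 4  [load 26/31]
  3 → roll 4  [load 29/31]
4 paper rolls opened.

4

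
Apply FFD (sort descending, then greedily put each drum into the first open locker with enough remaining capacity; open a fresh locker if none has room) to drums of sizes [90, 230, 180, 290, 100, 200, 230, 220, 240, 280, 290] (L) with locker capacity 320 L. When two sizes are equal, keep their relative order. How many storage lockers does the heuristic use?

9

Sorted descending: 290, 290, 280, 240, 230, 230, 220, 200, 180, 100, 90.
  290 → locker 1 (new)  [load 290/320]
  290 → locker 2 (new)  [load 290/320]
  280 → locker 3 (new)  [load 280/320]
  240 → locker 4 (new)  [load 240/320]
  230 → locker 5 (new)  [load 230/320]
  230 → locker 6 (new)  [load 230/320]
  220 → locker 7 (new)  [load 220/320]
  200 → locker 8 (new)  [load 200/320]
  180 → locker 9 (new)  [load 180/320]
  100 → locker 7  [load 320/320]
  90 → locker 5  [load 320/320]
9 storage lockers opened.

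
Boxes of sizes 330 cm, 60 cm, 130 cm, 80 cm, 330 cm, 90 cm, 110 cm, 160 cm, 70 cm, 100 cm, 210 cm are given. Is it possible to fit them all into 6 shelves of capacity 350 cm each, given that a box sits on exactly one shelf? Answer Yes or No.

Yes

A valid assignment using 5 shelves:
  shelf 1: 330 = 330
  shelf 2: 330 = 330
  shelf 3: 210 + 130 = 340
  shelf 4: 160 + 110 + 80 = 350
  shelf 5: 100 + 90 + 70 + 60 = 320
That uses only 5 ≤ 6, so 6 shelves are enough.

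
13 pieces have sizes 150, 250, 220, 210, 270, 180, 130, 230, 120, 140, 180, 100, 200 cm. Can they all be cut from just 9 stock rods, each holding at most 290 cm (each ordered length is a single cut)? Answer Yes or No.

Total = 2380 cm; ⌈2380/290⌉ = 9.
The bound of 9 does not rule out 9, but exhaustive search shows no assignment into 9 stock rods of capacity 290 cm exists — the minimum is 10.

No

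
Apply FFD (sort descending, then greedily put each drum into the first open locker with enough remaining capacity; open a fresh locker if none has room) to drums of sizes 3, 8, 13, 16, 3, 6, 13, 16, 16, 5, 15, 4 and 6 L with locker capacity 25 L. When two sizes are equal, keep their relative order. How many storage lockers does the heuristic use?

Sorted descending: 16, 16, 16, 15, 13, 13, 8, 6, 6, 5, 4, 3, 3.
  16 → locker 1 (new)  [load 16/25]
  16 → locker 2 (new)  [load 16/25]
  16 → locker 3 (new)  [load 16/25]
  15 → locker 4 (new)  [load 15/25]
  13 → locker 5 (new)  [load 13/25]
  13 → locker 6 (new)  [load 13/25]
  8 → locker 1  [load 24/25]
  6 → locker 2  [load 22/25]
  6 → locker 3  [load 22/25]
  5 → locker 4  [load 20/25]
  4 → locker 4  [load 24/25]
  3 → locker 2  [load 25/25]
  3 → locker 3  [load 25/25]
6 storage lockers opened.

6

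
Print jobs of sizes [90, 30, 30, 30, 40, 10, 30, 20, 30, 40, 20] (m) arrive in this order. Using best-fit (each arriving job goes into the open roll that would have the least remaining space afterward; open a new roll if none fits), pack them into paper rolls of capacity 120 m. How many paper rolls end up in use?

4

  90 → roll 1 (new)  [load 90/120]
  30 → roll 1  [load 120/120]
  30 → roll 2 (new)  [load 30/120]
  30 → roll 2  [load 60/120]
  40 → roll 2  [load 100/120]
  10 → roll 2  [load 110/120]
  30 → roll 3 (new)  [load 30/120]
  20 → roll 3  [load 50/120]
  30 → roll 3  [load 80/120]
  40 → roll 3  [load 120/120]
  20 → roll 4 (new)  [load 20/120]
4 paper rolls opened.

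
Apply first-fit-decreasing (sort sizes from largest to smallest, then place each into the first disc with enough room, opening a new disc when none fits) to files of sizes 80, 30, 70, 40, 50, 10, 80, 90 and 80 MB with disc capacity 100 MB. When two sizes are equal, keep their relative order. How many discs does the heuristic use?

Sorted descending: 90, 80, 80, 80, 70, 50, 40, 30, 10.
  90 → disc 1 (new)  [load 90/100]
  80 → disc 2 (new)  [load 80/100]
  80 → disc 3 (new)  [load 80/100]
  80 → disc 4 (new)  [load 80/100]
  70 → disc 5 (new)  [load 70/100]
  50 → disc 6 (new)  [load 50/100]
  40 → disc 6  [load 90/100]
  30 → disc 5  [load 100/100]
  10 → disc 1  [load 100/100]
6 discs opened.

6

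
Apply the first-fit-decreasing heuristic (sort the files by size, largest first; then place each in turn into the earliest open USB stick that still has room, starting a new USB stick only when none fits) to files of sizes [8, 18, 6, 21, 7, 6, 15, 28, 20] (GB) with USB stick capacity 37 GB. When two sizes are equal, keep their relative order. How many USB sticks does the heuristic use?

4

Sorted descending: 28, 21, 20, 18, 15, 8, 7, 6, 6.
  28 → USB stick 1 (new)  [load 28/37]
  21 → USB stick 2 (new)  [load 21/37]
  20 → USB stick 3 (new)  [load 20/37]
  18 → USB stick 4 (new)  [load 18/37]
  15 → USB stick 2  [load 36/37]
  8 → USB stick 1  [load 36/37]
  7 → USB stick 3  [load 27/37]
  6 → USB stick 3  [load 33/37]
  6 → USB stick 4  [load 24/37]
4 USB sticks opened.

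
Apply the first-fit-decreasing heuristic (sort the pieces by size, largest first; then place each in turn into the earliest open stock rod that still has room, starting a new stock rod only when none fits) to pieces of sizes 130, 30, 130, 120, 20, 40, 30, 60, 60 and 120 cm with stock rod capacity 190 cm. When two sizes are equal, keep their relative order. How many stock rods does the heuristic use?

4

Sorted descending: 130, 130, 120, 120, 60, 60, 40, 30, 30, 20.
  130 → stock rod 1 (new)  [load 130/190]
  130 → stock rod 2 (new)  [load 130/190]
  120 → stock rod 3 (new)  [load 120/190]
  120 → stock rod 4 (new)  [load 120/190]
  60 → stock rod 1  [load 190/190]
  60 → stock rod 2  [load 190/190]
  40 → stock rod 3  [load 160/190]
  30 → stock rod 3  [load 190/190]
  30 → stock rod 4  [load 150/190]
  20 → stock rod 4  [load 170/190]
4 stock rods opened.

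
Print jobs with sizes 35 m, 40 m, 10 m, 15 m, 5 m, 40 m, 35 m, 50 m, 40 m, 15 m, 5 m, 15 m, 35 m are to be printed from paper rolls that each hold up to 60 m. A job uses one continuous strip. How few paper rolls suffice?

7

Total = 50 + 40 + 40 + 40 + 35 + 35 + 35 + 15 + 15 + 15 + 10 + 5 + 5 = 340 m.
Lower bound: ⌈340/60⌉ = 6 paper rolls.
Also, 7 print jobs each exceed 30 m, and no two of those can share a roll, so at least 7 paper rolls are needed.
A packing using 7 paper rolls:
  roll 1: 50 + 10 = 60
  roll 2: 40 + 15 + 5 = 60
  roll 3: 40 + 15 + 5 = 60
  roll 4: 40 + 15 = 55
  roll 5: 35 = 35
  roll 6: 35 = 35
  roll 7: 35 = 35
This matches the lower bound, so 7 is optimal.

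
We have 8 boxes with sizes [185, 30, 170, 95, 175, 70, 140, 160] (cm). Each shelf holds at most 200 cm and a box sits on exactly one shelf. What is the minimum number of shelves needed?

6

Total = 185 + 175 + 170 + 160 + 140 + 95 + 70 + 30 = 1025 cm.
Lower bound: ⌈1025/200⌉ = 6 shelves.
A packing using 6 shelves:
  shelf 1: 185 = 185
  shelf 2: 175 = 175
  shelf 3: 170 + 30 = 200
  shelf 4: 160 = 160
  shelf 5: 140 = 140
  shelf 6: 95 + 70 = 165
This matches the lower bound, so 6 is optimal.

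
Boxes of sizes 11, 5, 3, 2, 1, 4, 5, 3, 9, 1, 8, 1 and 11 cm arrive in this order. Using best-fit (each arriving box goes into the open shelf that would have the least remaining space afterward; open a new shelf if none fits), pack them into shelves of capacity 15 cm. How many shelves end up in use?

5

  11 → shelf 1 (new)  [load 11/15]
  5 → shelf 2 (new)  [load 5/15]
  3 → shelf 1  [load 14/15]
  2 → shelf 2  [load 7/15]
  1 → shelf 1  [load 15/15]
  4 → shelf 2  [load 11/15]
  5 → shelf 3 (new)  [load 5/15]
  3 → shelf 2  [load 14/15]
  9 → shelf 3  [load 14/15]
  1 → shelf 2  [load 15/15]
  8 → shelf 4 (new)  [load 8/15]
  1 → shelf 3  [load 15/15]
  11 → shelf 5 (new)  [load 11/15]
5 shelves opened.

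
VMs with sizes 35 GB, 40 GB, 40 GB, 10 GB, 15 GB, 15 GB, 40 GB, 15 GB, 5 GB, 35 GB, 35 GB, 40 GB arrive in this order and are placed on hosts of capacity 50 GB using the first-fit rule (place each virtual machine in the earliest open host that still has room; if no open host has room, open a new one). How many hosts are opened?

8

  35 → host 1 (new)  [load 35/50]
  40 → host 2 (new)  [load 40/50]
  40 → host 3 (new)  [load 40/50]
  10 → host 1  [load 45/50]
  15 → host 4 (new)  [load 15/50]
  15 → host 4  [load 30/50]
  40 → host 5 (new)  [load 40/50]
  15 → host 4  [load 45/50]
  5 → host 1  [load 50/50]
  35 → host 6 (new)  [load 35/50]
  35 → host 7 (new)  [load 35/50]
  40 → host 8 (new)  [load 40/50]
8 hosts opened.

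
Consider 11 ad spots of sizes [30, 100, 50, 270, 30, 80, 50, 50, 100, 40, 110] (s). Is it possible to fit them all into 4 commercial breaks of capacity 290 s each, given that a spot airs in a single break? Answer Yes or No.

Yes

A valid assignment using 4 commercial breaks:
  break 1: 270 = 270
  break 2: 110 + 100 + 80 = 290
  break 3: 100 + 50 + 50 + 50 + 40 = 290
  break 4: 30 + 30 = 60
Every load is within 290 s, so 4 commercial breaks suffice.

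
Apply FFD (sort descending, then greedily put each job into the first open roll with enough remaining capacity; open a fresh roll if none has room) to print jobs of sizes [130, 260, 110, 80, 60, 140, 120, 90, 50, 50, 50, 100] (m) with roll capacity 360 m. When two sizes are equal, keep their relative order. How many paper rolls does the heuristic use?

4

Sorted descending: 260, 140, 130, 120, 110, 100, 90, 80, 60, 50, 50, 50.
  260 → roll 1 (new)  [load 260/360]
  140 → roll 2 (new)  [load 140/360]
  130 → roll 2  [load 270/360]
  120 → roll 3 (new)  [load 120/360]
  110 → roll 3  [load 230/360]
  100 → roll 1  [load 360/360]
  90 → roll 2  [load 360/360]
  80 → roll 3  [load 310/360]
  60 → roll 4 (new)  [load 60/360]
  50 → roll 3  [load 360/360]
  50 → roll 4  [load 110/360]
  50 → roll 4  [load 160/360]
4 paper rolls opened.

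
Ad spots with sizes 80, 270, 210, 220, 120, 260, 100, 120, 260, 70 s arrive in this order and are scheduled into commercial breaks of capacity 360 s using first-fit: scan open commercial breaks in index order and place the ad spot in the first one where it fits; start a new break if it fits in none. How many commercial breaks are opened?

  80 → break 1 (new)  [load 80/360]
  270 → break 1  [load 350/360]
  210 → break 2 (new)  [load 210/360]
  220 → break 3 (new)  [load 220/360]
  120 → break 2  [load 330/360]
  260 → break 4 (new)  [load 260/360]
  100 → break 3  [load 320/360]
  120 → break 5 (new)  [load 120/360]
  260 → break 6 (new)  [load 260/360]
  70 → break 4  [load 330/360]
6 commercial breaks opened.

6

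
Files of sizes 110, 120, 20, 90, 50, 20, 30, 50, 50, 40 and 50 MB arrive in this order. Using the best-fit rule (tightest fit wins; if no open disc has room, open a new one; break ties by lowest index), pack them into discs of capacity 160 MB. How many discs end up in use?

4

  110 → disc 1 (new)  [load 110/160]
  120 → disc 2 (new)  [load 120/160]
  20 → disc 2  [load 140/160]
  90 → disc 3 (new)  [load 90/160]
  50 → disc 1  [load 160/160]
  20 → disc 2  [load 160/160]
  30 → disc 3  [load 120/160]
  50 → disc 4 (new)  [load 50/160]
  50 → disc 4  [load 100/160]
  40 → disc 3  [load 160/160]
  50 → disc 4  [load 150/160]
4 discs opened.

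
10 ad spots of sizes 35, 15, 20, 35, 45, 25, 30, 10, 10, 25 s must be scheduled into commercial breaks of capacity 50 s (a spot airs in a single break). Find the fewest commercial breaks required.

6

Total = 45 + 35 + 35 + 30 + 25 + 25 + 20 + 15 + 10 + 10 = 250 s.
Lower bound: ⌈250/50⌉ = 5 commercial breaks.
A packing using 6 commercial breaks:
  break 1: 45 = 45
  break 2: 35 + 15 = 50
  break 3: 35 + 10 = 45
  break 4: 30 + 20 = 50
  break 5: 25 + 25 = 50
  break 6: 10 = 10
No arrangement into 5 commercial breaks stays within capacity, so 6 is optimal.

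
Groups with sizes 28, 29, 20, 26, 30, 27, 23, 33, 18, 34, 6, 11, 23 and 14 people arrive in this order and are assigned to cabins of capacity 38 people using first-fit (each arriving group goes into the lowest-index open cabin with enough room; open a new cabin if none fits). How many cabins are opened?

  28 → cabin 1 (new)  [load 28/38]
  29 → cabin 2 (new)  [load 29/38]
  20 → cabin 3 (new)  [load 20/38]
  26 → cabin 4 (new)  [load 26/38]
  30 → cabin 5 (new)  [load 30/38]
  27 → cabin 6 (new)  [load 27/38]
  23 → cabin 7 (new)  [load 23/38]
  33 → cabin 8 (new)  [load 33/38]
  18 → cabin 3  [load 38/38]
  34 → cabin 9 (new)  [load 34/38]
  6 → cabin 1  [load 34/38]
  11 → cabin 4  [load 37/38]
  23 → cabin 10 (new)  [load 23/38]
  14 → cabin 7  [load 37/38]
10 cabins opened.

10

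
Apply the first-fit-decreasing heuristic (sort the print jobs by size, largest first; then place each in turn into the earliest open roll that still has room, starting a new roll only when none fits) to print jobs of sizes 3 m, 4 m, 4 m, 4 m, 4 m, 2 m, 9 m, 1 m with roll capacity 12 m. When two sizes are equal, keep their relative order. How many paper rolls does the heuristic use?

3

Sorted descending: 9, 4, 4, 4, 4, 3, 2, 1.
  9 → roll 1 (new)  [load 9/12]
  4 → roll 2 (new)  [load 4/12]
  4 → roll 2  [load 8/12]
  4 → roll 2  [load 12/12]
  4 → roll 3 (new)  [load 4/12]
  3 → roll 1  [load 12/12]
  2 → roll 3  [load 6/12]
  1 → roll 3  [load 7/12]
3 paper rolls opened.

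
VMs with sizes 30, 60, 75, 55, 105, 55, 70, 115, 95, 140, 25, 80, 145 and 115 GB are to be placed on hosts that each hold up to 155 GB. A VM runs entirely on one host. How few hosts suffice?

Total = 145 + 140 + 115 + 115 + 105 + 95 + 80 + 75 + 70 + 60 + 55 + 55 + 30 + 25 = 1165 GB.
Lower bound: ⌈1165/155⌉ = 8 hosts.
A packing using 9 hosts:
  host 1: 145 = 145
  host 2: 140 = 140
  host 3: 115 + 30 = 145
  host 4: 115 + 25 = 140
  host 5: 105 = 105
  host 6: 95 + 60 = 155
  host 7: 80 + 75 = 155
  host 8: 70 + 55 = 125
  host 9: 55 = 55
No arrangement into 8 hosts stays within capacity, so 9 is optimal.

9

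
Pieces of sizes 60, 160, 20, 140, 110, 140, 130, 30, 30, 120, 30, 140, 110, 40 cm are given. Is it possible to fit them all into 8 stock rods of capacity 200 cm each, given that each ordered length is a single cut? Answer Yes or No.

A valid assignment using 8 stock rods:
  stock rod 1: 160 + 40 = 200
  stock rod 2: 140 + 60 = 200
  stock rod 3: 140 + 30 + 30 = 200
  stock rod 4: 140 + 30 + 20 = 190
  stock rod 5: 130 = 130
  stock rod 6: 120 = 120
  stock rod 7: 110 = 110
  stock rod 8: 110 = 110
Every load is within 200 cm, so 8 stock rods suffice.

Yes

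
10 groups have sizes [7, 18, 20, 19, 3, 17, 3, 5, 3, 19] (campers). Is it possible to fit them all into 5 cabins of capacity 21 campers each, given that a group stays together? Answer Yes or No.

Total = 114 campers; ⌈114/21⌉ = 6.
At least 6 cabins are required, but only 5 are allowed.

No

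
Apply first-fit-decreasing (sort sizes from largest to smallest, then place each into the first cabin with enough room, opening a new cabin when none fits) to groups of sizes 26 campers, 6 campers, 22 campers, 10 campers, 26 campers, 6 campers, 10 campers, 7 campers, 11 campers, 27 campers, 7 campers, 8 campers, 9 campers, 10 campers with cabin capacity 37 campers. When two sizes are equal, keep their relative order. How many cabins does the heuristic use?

Sorted descending: 27, 26, 26, 22, 11, 10, 10, 10, 9, 8, 7, 7, 6, 6.
  27 → cabin 1 (new)  [load 27/37]
  26 → cabin 2 (new)  [load 26/37]
  26 → cabin 3 (new)  [load 26/37]
  22 → cabin 4 (new)  [load 22/37]
  11 → cabin 2  [load 37/37]
  10 → cabin 1  [load 37/37]
  10 → cabin 3  [load 36/37]
  10 → cabin 4  [load 32/37]
  9 → cabin 5 (new)  [load 9/37]
  8 → cabin 5  [load 17/37]
  7 → cabin 5  [load 24/37]
  7 → cabin 5  [load 31/37]
  6 → cabin 5  [load 37/37]
  6 → cabin 6 (new)  [load 6/37]
6 cabins opened.

6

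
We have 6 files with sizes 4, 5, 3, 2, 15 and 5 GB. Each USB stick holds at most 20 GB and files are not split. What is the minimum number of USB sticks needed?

Total = 15 + 5 + 5 + 4 + 3 + 2 = 34 GB.
Lower bound: ⌈34/20⌉ = 2 USB sticks.
A packing using 2 USB sticks:
  USB stick 1: 15 + 5 = 20
  USB stick 2: 5 + 4 + 3 + 2 = 14
This matches the lower bound, so 2 is optimal.

2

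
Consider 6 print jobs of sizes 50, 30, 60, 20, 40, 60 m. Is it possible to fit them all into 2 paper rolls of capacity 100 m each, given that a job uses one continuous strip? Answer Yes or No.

Total = 260 m; ⌈260/100⌉ = 3.
At least 3 paper rolls are required, but only 2 are allowed.

No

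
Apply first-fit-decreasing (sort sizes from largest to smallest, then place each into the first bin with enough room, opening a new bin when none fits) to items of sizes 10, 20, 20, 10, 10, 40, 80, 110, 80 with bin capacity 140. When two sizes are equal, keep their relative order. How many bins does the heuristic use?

3

Sorted descending: 110, 80, 80, 40, 20, 20, 10, 10, 10.
  110 → bin 1 (new)  [load 110/140]
  80 → bin 2 (new)  [load 80/140]
  80 → bin 3 (new)  [load 80/140]
  40 → bin 2  [load 120/140]
  20 → bin 1  [load 130/140]
  20 → bin 2  [load 140/140]
  10 → bin 1  [load 140/140]
  10 → bin 3  [load 90/140]
  10 → bin 3  [load 100/140]
3 bins opened.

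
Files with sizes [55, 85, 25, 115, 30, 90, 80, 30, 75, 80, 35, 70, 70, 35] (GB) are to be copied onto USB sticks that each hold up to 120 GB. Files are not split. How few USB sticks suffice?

Total = 115 + 90 + 85 + 80 + 80 + 75 + 70 + 70 + 55 + 35 + 35 + 30 + 30 + 25 = 875 GB.
Lower bound: ⌈875/120⌉ = 8 USB sticks.
A packing using 9 USB sticks:
  USB stick 1: 115 = 115
  USB stick 2: 90 + 30 = 120
  USB stick 3: 85 + 35 = 120
  USB stick 4: 80 + 35 = 115
  USB stick 5: 80 + 30 = 110
  USB stick 6: 75 + 25 = 100
  USB stick 7: 70 = 70
  USB stick 8: 70 = 70
  USB stick 9: 55 = 55
No arrangement into 8 USB sticks stays within capacity, so 9 is optimal.

9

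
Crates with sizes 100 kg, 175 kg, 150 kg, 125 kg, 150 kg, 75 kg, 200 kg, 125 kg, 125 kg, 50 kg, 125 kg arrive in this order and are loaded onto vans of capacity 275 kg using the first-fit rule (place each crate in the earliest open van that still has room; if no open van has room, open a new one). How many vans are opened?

6

  100 → van 1 (new)  [load 100/275]
  175 → van 1  [load 275/275]
  150 → van 2 (new)  [load 150/275]
  125 → van 2  [load 275/275]
  150 → van 3 (new)  [load 150/275]
  75 → van 3  [load 225/275]
  200 → van 4 (new)  [load 200/275]
  125 → van 5 (new)  [load 125/275]
  125 → van 5  [load 250/275]
  50 → van 3  [load 275/275]
  125 → van 6 (new)  [load 125/275]
6 vans opened.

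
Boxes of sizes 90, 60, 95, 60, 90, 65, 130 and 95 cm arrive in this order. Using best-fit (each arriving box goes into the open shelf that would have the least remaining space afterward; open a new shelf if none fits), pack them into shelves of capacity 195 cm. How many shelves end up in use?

5

  90 → shelf 1 (new)  [load 90/195]
  60 → shelf 1  [load 150/195]
  95 → shelf 2 (new)  [load 95/195]
  60 → shelf 2  [load 155/195]
  90 → shelf 3 (new)  [load 90/195]
  65 → shelf 3  [load 155/195]
  130 → shelf 4 (new)  [load 130/195]
  95 → shelf 5 (new)  [load 95/195]
5 shelves opened.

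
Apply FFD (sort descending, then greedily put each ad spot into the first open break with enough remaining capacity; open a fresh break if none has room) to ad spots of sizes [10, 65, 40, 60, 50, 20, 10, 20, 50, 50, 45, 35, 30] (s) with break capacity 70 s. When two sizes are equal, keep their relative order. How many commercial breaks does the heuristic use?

Sorted descending: 65, 60, 50, 50, 50, 45, 40, 35, 30, 20, 20, 10, 10.
  65 → break 1 (new)  [load 65/70]
  60 → break 2 (new)  [load 60/70]
  50 → break 3 (new)  [load 50/70]
  50 → break 4 (new)  [load 50/70]
  50 → break 5 (new)  [load 50/70]
  45 → break 6 (new)  [load 45/70]
  40 → break 7 (new)  [load 40/70]
  35 → break 8 (new)  [load 35/70]
  30 → break 7  [load 70/70]
  20 → break 3  [load 70/70]
  20 → break 4  [load 70/70]
  10 → break 2  [load 70/70]
  10 → break 5  [load 60/70]
8 commercial breaks opened.

8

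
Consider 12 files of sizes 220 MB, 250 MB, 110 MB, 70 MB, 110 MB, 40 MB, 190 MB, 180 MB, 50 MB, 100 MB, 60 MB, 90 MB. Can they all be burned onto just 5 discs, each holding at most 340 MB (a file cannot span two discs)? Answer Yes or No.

A valid assignment using 5 discs:
  disc 1: 250 + 90 = 340
  disc 2: 220 + 110 = 330
  disc 3: 190 + 110 + 40 = 340
  disc 4: 180 + 100 + 60 = 340
  disc 5: 70 + 50 = 120
Every load is within 340 MB, so 5 discs suffice.

Yes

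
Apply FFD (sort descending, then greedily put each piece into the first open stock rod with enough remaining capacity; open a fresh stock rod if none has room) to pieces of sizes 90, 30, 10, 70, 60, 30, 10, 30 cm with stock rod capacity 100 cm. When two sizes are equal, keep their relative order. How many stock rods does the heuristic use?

4

Sorted descending: 90, 70, 60, 30, 30, 30, 10, 10.
  90 → stock rod 1 (new)  [load 90/100]
  70 → stock rod 2 (new)  [load 70/100]
  60 → stock rod 3 (new)  [load 60/100]
  30 → stock rod 2  [load 100/100]
  30 → stock rod 3  [load 90/100]
  30 → stock rod 4 (new)  [load 30/100]
  10 → stock rod 1  [load 100/100]
  10 → stock rod 3  [load 100/100]
4 stock rods opened.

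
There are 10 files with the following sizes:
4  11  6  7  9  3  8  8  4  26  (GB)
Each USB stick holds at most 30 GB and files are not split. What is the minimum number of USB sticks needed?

3

Total = 26 + 11 + 9 + 8 + 8 + 7 + 6 + 4 + 4 + 3 = 86 GB.
Lower bound: ⌈86/30⌉ = 3 USB sticks.
A packing using 3 USB sticks:
  USB stick 1: 26 + 4 = 30
  USB stick 2: 11 + 9 + 8 = 28
  USB stick 3: 8 + 7 + 6 + 4 + 3 = 28
This matches the lower bound, so 3 is optimal.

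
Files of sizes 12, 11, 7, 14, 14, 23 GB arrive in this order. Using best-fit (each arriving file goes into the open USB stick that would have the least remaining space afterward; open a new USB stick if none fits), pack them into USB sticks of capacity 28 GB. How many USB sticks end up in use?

4

  12 → USB stick 1 (new)  [load 12/28]
  11 → USB stick 1  [load 23/28]
  7 → USB stick 2 (new)  [load 7/28]
  14 → USB stick 2  [load 21/28]
  14 → USB stick 3 (new)  [load 14/28]
  23 → USB stick 4 (new)  [load 23/28]
4 USB sticks opened.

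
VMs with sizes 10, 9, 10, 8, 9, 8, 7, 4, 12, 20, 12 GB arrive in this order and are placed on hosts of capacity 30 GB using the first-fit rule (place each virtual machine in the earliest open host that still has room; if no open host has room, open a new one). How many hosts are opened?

5

  10 → host 1 (new)  [load 10/30]
  9 → host 1  [load 19/30]
  10 → host 1  [load 29/30]
  8 → host 2 (new)  [load 8/30]
  9 → host 2  [load 17/30]
  8 → host 2  [load 25/30]
  7 → host 3 (new)  [load 7/30]
  4 → host 2  [load 29/30]
  12 → host 3  [load 19/30]
  20 → host 4 (new)  [load 20/30]
  12 → host 5 (new)  [load 12/30]
5 hosts opened.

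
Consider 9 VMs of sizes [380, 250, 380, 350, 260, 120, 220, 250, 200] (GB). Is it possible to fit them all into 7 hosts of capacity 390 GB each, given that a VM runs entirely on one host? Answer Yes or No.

Total = 2410 GB; ⌈2410/390⌉ = 7.
8 VMs each exceed half the capacity and cannot share a host, forcing at least 8 hosts.
At least 8 hosts are required, but only 7 are allowed.

No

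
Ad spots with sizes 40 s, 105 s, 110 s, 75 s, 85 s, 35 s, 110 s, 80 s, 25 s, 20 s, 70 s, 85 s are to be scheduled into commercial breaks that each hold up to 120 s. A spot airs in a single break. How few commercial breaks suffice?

Total = 110 + 110 + 105 + 85 + 85 + 80 + 75 + 70 + 40 + 35 + 25 + 20 = 840 s.
Lower bound: ⌈840/120⌉ = 7 commercial breaks.
Also, 8 ad spots each exceed 60 s, and no two of those can share a break, so at least 8 commercial breaks are needed.
A packing using 8 commercial breaks:
  break 1: 110 = 110
  break 2: 110 = 110
  break 3: 105 = 105
  break 4: 85 + 35 = 120
  break 5: 85 + 25 = 110
  break 6: 80 + 40 = 120
  break 7: 75 + 20 = 95
  break 8: 70 = 70
This matches the lower bound, so 8 is optimal.

8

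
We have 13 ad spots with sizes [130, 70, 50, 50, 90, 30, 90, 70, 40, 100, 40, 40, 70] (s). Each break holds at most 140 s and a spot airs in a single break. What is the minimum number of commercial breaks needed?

Total = 130 + 100 + 90 + 90 + 70 + 70 + 70 + 50 + 50 + 40 + 40 + 40 + 30 = 870 s.
Lower bound: ⌈870/140⌉ = 7 commercial breaks.
A packing using 7 commercial breaks:
  break 1: 130 = 130
  break 2: 100 + 40 = 140
  break 3: 90 + 50 = 140
  break 4: 90 + 50 = 140
  break 5: 70 + 70 = 140
  break 6: 70 + 40 + 30 = 140
  break 7: 40 = 40
This matches the lower bound, so 7 is optimal.

7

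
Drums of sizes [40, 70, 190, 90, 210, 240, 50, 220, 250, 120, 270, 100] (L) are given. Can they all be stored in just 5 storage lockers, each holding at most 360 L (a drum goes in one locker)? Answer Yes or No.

No

Total = 1850 L; ⌈1850/360⌉ = 6.
At least 6 storage lockers are required, but only 5 are allowed.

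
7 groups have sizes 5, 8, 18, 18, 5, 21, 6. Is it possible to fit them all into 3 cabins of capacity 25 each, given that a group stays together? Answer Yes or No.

Total = 81; ⌈81/25⌉ = 4.
At least 4 cabins are required, but only 3 are allowed.

No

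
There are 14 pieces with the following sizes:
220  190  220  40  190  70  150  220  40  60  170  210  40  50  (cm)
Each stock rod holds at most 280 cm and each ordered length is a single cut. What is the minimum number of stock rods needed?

Total = 220 + 220 + 220 + 210 + 190 + 190 + 170 + 150 + 70 + 60 + 50 + 40 + 40 + 40 = 1870 cm.
Lower bound: ⌈1870/280⌉ = 7 stock rods.
Also, 8 pieces each exceed 140 cm, and no two of those can share a stock rod, so at least 8 stock rods are needed.
A packing using 8 stock rods:
  stock rod 1: 220 + 60 = 280
  stock rod 2: 220 + 50 = 270
  stock rod 3: 220 + 40 = 260
  stock rod 4: 210 + 70 = 280
  stock rod 5: 190 + 40 + 40 = 270
  stock rod 6: 190 = 190
  stock rod 7: 170 = 170
  stock rod 8: 150 = 150
This matches the lower bound, so 8 is optimal.

8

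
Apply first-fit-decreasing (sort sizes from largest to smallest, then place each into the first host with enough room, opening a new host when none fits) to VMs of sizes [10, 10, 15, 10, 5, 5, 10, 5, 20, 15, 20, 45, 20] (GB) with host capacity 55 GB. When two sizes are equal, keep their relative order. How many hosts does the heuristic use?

4

Sorted descending: 45, 20, 20, 20, 15, 15, 10, 10, 10, 10, 5, 5, 5.
  45 → host 1 (new)  [load 45/55]
  20 → host 2 (new)  [load 20/55]
  20 → host 2  [load 40/55]
  20 → host 3 (new)  [load 20/55]
  15 → host 2  [load 55/55]
  15 → host 3  [load 35/55]
  10 → host 1  [load 55/55]
  10 → host 3  [load 45/55]
  10 → host 3  [load 55/55]
  10 → host 4 (new)  [load 10/55]
  5 → host 4  [load 15/55]
  5 → host 4  [load 20/55]
  5 → host 4  [load 25/55]
4 hosts opened.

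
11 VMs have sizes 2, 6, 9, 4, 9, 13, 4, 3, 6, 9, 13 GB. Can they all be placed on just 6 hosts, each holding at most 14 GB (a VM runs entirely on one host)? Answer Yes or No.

A valid assignment using 6 hosts:
  host 1: 13 = 13
  host 2: 13 = 13
  host 3: 9 + 4 = 13
  host 4: 9 + 4 = 13
  host 5: 9 + 3 + 2 = 14
  host 6: 6 + 6 = 12
Every load is within 14 GB, so 6 hosts suffice.

Yes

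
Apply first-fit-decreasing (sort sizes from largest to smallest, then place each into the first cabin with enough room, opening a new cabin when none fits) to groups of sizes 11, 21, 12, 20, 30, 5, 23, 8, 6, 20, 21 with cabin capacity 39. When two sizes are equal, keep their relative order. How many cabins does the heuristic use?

Sorted descending: 30, 23, 21, 21, 20, 20, 12, 11, 8, 6, 5.
  30 → cabin 1 (new)  [load 30/39]
  23 → cabin 2 (new)  [load 23/39]
  21 → cabin 3 (new)  [load 21/39]
  21 → cabin 4 (new)  [load 21/39]
  20 → cabin 5 (new)  [load 20/39]
  20 → cabin 6 (new)  [load 20/39]
  12 → cabin 2  [load 35/39]
  11 → cabin 3  [load 32/39]
  8 → cabin 1  [load 38/39]
  6 → cabin 3  [load 38/39]
  5 → cabin 4  [load 26/39]
6 cabins opened.

6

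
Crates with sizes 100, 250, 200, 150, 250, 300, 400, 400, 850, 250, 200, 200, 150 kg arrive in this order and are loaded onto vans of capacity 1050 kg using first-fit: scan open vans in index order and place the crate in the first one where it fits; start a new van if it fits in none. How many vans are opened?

  100 → van 1 (new)  [load 100/1050]
  250 → van 1  [load 350/1050]
  200 → van 1  [load 550/1050]
  150 → van 1  [load 700/1050]
  250 → van 1  [load 950/1050]
  300 → van 2 (new)  [load 300/1050]
  400 → van 2  [load 700/1050]
  400 → van 3 (new)  [load 400/1050]
  850 → van 4 (new)  [load 850/1050]
  250 → van 2  [load 950/1050]
  200 → van 3  [load 600/1050]
  200 → van 3  [load 800/1050]
  150 → van 3  [load 950/1050]
4 vans opened.

4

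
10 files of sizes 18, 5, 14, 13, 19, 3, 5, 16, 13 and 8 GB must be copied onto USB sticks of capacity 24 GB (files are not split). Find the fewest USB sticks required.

Total = 19 + 18 + 16 + 14 + 13 + 13 + 8 + 5 + 5 + 3 = 114 GB.
Lower bound: ⌈114/24⌉ = 5 USB sticks.
Also, 6 files each exceed 12 GB, and no two of those can share a USB stick, so at least 6 USB sticks are needed.
A packing using 6 USB sticks:
  USB stick 1: 19 + 5 = 24
  USB stick 2: 18 + 5 = 23
  USB stick 3: 16 + 8 = 24
  USB stick 4: 14 + 3 = 17
  USB stick 5: 13 = 13
  USB stick 6: 13 = 13
This matches the lower bound, so 6 is optimal.

6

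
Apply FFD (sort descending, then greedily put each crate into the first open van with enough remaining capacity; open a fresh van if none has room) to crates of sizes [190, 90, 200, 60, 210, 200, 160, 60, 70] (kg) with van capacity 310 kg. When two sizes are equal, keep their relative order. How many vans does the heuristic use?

Sorted descending: 210, 200, 200, 190, 160, 90, 70, 60, 60.
  210 → van 1 (new)  [load 210/310]
  200 → van 2 (new)  [load 200/310]
  200 → van 3 (new)  [load 200/310]
  190 → van 4 (new)  [load 190/310]
  160 → van 5 (new)  [load 160/310]
  90 → van 1  [load 300/310]
  70 → van 2  [load 270/310]
  60 → van 3  [load 260/310]
  60 → van 4  [load 250/310]
5 vans opened.

5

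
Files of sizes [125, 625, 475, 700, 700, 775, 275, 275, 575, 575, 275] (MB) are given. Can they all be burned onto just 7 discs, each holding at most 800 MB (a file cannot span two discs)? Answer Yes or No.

Total = 5375 MB; ⌈5375/800⌉ = 7.
The bound of 7 does not rule out 7, but exhaustive search shows no assignment into 7 discs of capacity 800 MB exists — the minimum is 8.

No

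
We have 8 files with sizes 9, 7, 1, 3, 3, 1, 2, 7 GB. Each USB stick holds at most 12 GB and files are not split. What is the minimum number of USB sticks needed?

3

Total = 9 + 7 + 7 + 3 + 3 + 2 + 1 + 1 = 33 GB.
Lower bound: ⌈33/12⌉ = 3 USB sticks.
A packing using 3 USB sticks:
  USB stick 1: 9 + 3 = 12
  USB stick 2: 7 + 3 + 2 = 12
  USB stick 3: 7 + 1 + 1 = 9
This matches the lower bound, so 3 is optimal.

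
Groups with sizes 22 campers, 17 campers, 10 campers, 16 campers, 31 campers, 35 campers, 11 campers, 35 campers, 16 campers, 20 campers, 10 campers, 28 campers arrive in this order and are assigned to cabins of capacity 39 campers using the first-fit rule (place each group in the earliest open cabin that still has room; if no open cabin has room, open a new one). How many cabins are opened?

7

  22 → cabin 1 (new)  [load 22/39]
  17 → cabin 1  [load 39/39]
  10 → cabin 2 (new)  [load 10/39]
  16 → cabin 2  [load 26/39]
  31 → cabin 3 (new)  [load 31/39]
  35 → cabin 4 (new)  [load 35/39]
  11 → cabin 2  [load 37/39]
  35 → cabin 5 (new)  [load 35/39]
  16 → cabin 6 (new)  [load 16/39]
  20 → cabin 6  [load 36/39]
  10 → cabin 7 (new)  [load 10/39]
  28 → cabin 7  [load 38/39]
7 cabins opened.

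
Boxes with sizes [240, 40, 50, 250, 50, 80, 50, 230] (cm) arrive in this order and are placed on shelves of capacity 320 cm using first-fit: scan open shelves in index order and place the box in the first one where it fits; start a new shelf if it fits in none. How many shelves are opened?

4

  240 → shelf 1 (new)  [load 240/320]
  40 → shelf 1  [load 280/320]
  50 → shelf 2 (new)  [load 50/320]
  250 → shelf 2  [load 300/320]
  50 → shelf 3 (new)  [load 50/320]
  80 → shelf 3  [load 130/320]
  50 → shelf 3  [load 180/320]
  230 → shelf 4 (new)  [load 230/320]
4 shelves opened.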